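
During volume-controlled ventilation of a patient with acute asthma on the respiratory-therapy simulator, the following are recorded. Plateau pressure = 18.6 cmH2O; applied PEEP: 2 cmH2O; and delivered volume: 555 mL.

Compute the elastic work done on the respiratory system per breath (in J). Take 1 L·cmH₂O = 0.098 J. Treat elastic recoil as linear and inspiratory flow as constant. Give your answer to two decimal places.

Elastic work ≈ ½ × (Pplat − PEEP) × Vt = 0.5 × (18.6 − 2) × 0.555 L = 0.5 × 16.6 × 0.555 = 4.607 L·cmH2O.
× 0.098 J/(L·cmH2O) → 0.4515 J.

0.45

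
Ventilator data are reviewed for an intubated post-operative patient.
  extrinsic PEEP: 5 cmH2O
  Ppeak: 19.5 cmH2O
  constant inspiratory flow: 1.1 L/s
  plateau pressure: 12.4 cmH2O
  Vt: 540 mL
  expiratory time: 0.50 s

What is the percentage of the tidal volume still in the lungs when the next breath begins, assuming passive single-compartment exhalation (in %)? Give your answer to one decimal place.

34.6

R = (PIP − Pplat)/V̇ = (19.5 − 12.4) / 1.1 = 7.1/1.1 = 6.455 cmH2O·s/L.
C = Vt/(Pplat − PEEP) = 540.0 / (12.4 − 5) = 540.0/7.4 = 72.973 mL/cmH2O.
τ = R × C = 6.455 × 0.07297 L/cmH2O = 0.471 s.
Fraction remaining at end-expiration = e^(−Te/τ) = e^(−0.50/0.471) = 0.3459 → 34.59%.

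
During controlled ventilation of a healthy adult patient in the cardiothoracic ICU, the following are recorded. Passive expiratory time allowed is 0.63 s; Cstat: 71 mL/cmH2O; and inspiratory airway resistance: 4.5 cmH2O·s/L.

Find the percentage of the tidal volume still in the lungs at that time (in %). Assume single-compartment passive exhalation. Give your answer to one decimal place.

τ = R × C = 4.5 × 71 mL/cmH2O = 4.5 × 0.071 L/cmH2O = 0.3195 s.
Passive exhalation: V(t)/V₀ = e^(−t/τ) = e^(−0.63/0.3195) = 0.1392.
Fraction remaining = 0.1392 → 13.92%.

13.9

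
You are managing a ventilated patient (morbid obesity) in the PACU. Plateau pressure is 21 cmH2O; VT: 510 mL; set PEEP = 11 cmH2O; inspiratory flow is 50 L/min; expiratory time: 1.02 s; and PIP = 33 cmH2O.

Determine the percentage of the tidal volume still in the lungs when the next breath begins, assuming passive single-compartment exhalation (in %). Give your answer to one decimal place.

24.9

Flow: 50 L/min ÷ 60 = 0.8333 L/s.
R = (PIP − Pplat)/V̇ = (33 − 21) / 0.8333 = 12.0/0.8333 = 14.401 cmH2O·s/L.
C = Vt/(Pplat − PEEP) = 510.0 / (21 − 11) = 510.0/10.0 = 51.0 mL/cmH2O.
τ = R × C = 14.401 × 0.051 L/cmH2O = 0.7345 s.
Fraction remaining at end-expiration = e^(−Te/τ) = e^(−1.02/0.7345) = 0.2494 → 24.94%.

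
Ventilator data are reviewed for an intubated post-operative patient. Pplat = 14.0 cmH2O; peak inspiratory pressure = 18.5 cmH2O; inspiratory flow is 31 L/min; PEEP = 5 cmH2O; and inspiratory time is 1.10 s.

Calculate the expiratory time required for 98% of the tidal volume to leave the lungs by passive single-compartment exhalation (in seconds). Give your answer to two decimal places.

Flow: 31 L/min ÷ 60 = 0.5167 L/s.
Vt = flow × Ti = 0.5167 L/s × 1.10 s × 1000 mL/L = 568.37 mL.
R = (PIP − Pplat)/V̇ = (18.5 − 14.0) / 0.5167 = 4.5/0.5167 = 8.709 cmH2O·s/L.
C = Vt/(Pplat − PEEP) = 568.37 / (14.0 − 5) = 568.37/9.0 = 63.152 mL/cmH2O.
τ = R × C = 8.709 × 0.06315 L/cmH2O = 0.55 s.
t = −τ·ln(1 − 0.98) = −0.55·ln(0.02) = 2.152 s.

2.15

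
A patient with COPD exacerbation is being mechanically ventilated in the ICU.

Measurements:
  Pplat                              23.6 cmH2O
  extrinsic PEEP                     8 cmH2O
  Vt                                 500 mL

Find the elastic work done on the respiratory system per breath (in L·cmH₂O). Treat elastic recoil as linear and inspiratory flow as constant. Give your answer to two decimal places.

3.90

Elastic work ≈ ½ × (Pplat − PEEP) × Vt = 0.5 × (23.6 − 8) × 0.500 L = 0.5 × 15.6 × 0.500 = 3.9 L·cmH2O.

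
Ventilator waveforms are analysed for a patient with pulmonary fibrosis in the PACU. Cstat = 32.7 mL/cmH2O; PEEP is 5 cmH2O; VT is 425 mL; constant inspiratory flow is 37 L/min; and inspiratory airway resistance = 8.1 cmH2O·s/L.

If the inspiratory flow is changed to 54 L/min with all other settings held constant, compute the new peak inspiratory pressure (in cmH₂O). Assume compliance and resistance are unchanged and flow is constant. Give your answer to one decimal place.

Flow: 37 L/min ÷ 60 = 0.6167 L/s.
New flow: 54 L/min ÷ 60 = 0.9 L/s.
PIP = Vt/C + R·V̇ + PEEP (constant-flow equation of motion).
Only the resistive term changes: ΔPIP = R × ΔV̇ = 8.1 × (0.9 − 0.6167) = 8.1 × 0.2833 = 2.295 cmH2O.
Original PIP = 425/32.7 + 8.1×0.6167 + 5 = 22.992 cmH2O; new PIP = 22.992 + (2.295) = 25.287 cmH2O.

25.3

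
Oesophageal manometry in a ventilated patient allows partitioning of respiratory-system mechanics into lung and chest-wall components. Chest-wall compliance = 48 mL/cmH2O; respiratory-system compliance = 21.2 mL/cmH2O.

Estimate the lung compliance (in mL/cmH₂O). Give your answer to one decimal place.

1/CL = 1/Crs − 1/Ccw.
1/CL = 1/21.2 − 1/48 = 0.02634.
CL = 37.965 mL/cmH2O.

38.0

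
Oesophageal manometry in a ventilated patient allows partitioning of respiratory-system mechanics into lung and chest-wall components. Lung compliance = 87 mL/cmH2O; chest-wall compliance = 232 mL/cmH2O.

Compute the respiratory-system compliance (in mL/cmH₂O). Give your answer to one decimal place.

63.3

Lung and chest wall are elastances in series: 1/Crs = 1/CL + 1/Ccw.
1/Crs = 1/87 + 1/232 = 0.0158.
Crs = 63.291 mL/cmH2O.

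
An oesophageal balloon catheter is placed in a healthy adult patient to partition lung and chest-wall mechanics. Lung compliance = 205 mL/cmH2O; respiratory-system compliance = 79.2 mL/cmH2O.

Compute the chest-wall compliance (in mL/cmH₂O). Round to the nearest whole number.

129

1/Ccw = 1/Crs − 1/CL.
1/Ccw = 1/79.2 − 1/205 = 0.007748.
Ccw = 129.07 mL/cmH2O.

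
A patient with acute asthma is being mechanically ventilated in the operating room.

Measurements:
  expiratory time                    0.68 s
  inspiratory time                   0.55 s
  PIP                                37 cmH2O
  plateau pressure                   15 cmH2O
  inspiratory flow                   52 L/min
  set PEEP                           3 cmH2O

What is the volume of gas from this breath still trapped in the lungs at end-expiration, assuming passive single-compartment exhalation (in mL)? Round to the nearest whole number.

243

Flow: 52 L/min ÷ 60 = 0.8667 L/s.
Vt = flow × Ti = 0.8667 L/s × 0.55 s × 1000 mL/L = 476.69 mL.
R = (PIP − Pplat)/V̇ = (37 − 15) / 0.8667 = 22.0/0.8667 = 25.384 cmH2O·s/L.
C = Vt/(Pplat − PEEP) = 476.69 / (15 − 3) = 476.69/12.0 = 39.724 mL/cmH2O.
τ = R × C = 25.384 × 0.03972 L/cmH2O = 1.008 s.
Fraction remaining = e^(−Te/τ) = e^(−0.68/1.008) = 0.5094.
Trapped volume = 476.69 × 0.5094 = 242.83 mL.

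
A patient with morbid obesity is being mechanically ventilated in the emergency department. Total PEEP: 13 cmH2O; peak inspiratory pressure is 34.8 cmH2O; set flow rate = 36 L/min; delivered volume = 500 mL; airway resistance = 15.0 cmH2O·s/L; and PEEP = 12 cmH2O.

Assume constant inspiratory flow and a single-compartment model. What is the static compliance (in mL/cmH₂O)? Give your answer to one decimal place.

39.1

Flow: 36 L/min ÷ 60 = 0.6 L/s.
Total PEEP = 13 cmH2O (set 12 + intrinsic 1); this is the baseline alveolar pressure.
Equation of motion (constant flow): PIP = Vt/C + R·V̇ + PEEP.
Vt/C = PIP − R·V̇ − PEEP = 34.8 − 15.0×0.6 − 13 = 34.8 − 9.0 − 13 = 12.8 cmH2O.
C = Vt / 12.8 = 500 / 12.8 = 39.063 mL/cmH2O.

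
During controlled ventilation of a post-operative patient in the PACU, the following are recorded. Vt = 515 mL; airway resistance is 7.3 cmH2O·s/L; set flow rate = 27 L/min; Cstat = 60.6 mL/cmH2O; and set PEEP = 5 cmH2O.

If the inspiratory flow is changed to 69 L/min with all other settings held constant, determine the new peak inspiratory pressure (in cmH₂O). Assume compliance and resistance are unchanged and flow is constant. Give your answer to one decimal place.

21.9

Flow: 27 L/min ÷ 60 = 0.45 L/s.
New flow: 69 L/min ÷ 60 = 1.15 L/s.
PIP = Vt/C + R·V̇ + PEEP (constant-flow equation of motion).
Only the resistive term changes: ΔPIP = R × ΔV̇ = 7.3 × (1.15 − 0.45) = 7.3 × 0.7 = 5.11 cmH2O.
Original PIP = 515/60.6 + 7.3×0.45 + 5 = 16.783 cmH2O; new PIP = 16.783 + (5.11) = 21.893 cmH2O.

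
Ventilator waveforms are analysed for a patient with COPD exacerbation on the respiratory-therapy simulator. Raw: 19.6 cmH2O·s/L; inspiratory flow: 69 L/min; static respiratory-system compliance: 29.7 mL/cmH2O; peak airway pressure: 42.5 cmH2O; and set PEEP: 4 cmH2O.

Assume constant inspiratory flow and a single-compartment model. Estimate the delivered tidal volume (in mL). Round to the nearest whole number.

474

Flow: 69 L/min ÷ 60 = 1.15 L/s.
Equation of motion (constant flow): PIP = Vt/C + R·V̇ + PEEP.
Vt/C = PIP − R·V̇ − PEEP = 42.5 − 22.54 − 4 = 15.96 cmH2O.
Vt = C × 15.96 = 29.7 × 15.96 = 474.01 mL.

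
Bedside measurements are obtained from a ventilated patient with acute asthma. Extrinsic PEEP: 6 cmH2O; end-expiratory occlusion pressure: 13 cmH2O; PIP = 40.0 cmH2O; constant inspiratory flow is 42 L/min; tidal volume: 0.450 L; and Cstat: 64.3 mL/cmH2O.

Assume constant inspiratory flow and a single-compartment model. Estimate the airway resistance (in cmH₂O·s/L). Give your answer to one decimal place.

28.6

Flow: 42 L/min ÷ 60 = 0.7 L/s.
Total PEEP = 13 cmH2O (set 6 + intrinsic 7); this is the baseline alveolar pressure.
Equation of motion (constant flow): PIP = Vt/C + R·V̇ + PEEP.
R·V̇ = PIP − Vt/C − PEEP = 40.0 − 450/64.3 − 13 = 40.0 − 6.998 − 13 = 20.002 cmH2O.
R = 20.002 / 0.7 = 28.574 cmH2O·s/L.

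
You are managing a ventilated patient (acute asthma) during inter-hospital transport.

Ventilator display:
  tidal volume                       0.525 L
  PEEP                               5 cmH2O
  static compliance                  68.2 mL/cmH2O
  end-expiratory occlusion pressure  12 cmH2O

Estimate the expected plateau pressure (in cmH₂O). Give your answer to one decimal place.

End-expiratory occlusion gives total PEEP = 12 cmH2O (intrinsic PEEP = 12 − 5 = 7). Use total PEEP for the elastic gradient.
Pplat = PEEPtotal + Vt / Cstat = 12 + 525 / 68.2 = 12 + 7.698 = 19.698 cmH2O.

19.7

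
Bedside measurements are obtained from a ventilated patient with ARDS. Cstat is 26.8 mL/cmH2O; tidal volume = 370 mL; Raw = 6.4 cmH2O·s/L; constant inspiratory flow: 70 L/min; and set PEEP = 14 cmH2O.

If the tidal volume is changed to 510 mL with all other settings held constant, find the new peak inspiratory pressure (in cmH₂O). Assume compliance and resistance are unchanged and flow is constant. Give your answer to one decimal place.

Flow: 70 L/min ÷ 60 = 1.1667 L/s.
PIP = Vt/C + R·V̇ + PEEP (constant-flow equation of motion).
Only the elastic term changes: ΔPIP = ΔVt / C = (510 − 370) / 26.8 = 5.224 cmH2O.
Original PIP = 370/26.8 + 6.4×1.1667 + 14 = 35.273 cmH2O; new PIP = 35.273 + (5.224) = 40.497 cmH2O.

40.5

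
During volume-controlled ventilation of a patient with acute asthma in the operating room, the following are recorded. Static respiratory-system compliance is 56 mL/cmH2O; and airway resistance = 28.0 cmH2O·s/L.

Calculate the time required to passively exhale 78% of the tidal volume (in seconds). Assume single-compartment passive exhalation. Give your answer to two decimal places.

2.37

τ = R × C = 28.0 × 56 mL/cmH2O = 28.0 × 0.056 L/cmH2O = 1.568 s.
Exhaled fraction f = 1 − e^(−t/τ) → t = −τ·ln(1 − f) = −1.568·ln(0.22) = 2.374 s.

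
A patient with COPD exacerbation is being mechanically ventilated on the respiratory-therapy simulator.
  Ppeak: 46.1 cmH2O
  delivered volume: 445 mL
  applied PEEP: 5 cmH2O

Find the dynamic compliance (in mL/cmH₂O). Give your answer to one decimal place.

Dynamic compliance = Vt / (PIP − PEEP) = 445 / (46.1 − 5) = 445 / 41.1 = 10.827 mL/cmH2O.

10.8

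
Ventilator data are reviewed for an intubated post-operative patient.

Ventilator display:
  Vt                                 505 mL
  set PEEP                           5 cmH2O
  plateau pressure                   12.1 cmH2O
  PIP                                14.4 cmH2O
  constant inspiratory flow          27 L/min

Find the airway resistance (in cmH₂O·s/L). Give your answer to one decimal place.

Flow: 27 L/min ÷ 60 = 0.45 L/s.
Raw = (PIP − Pplat) / flow = (14.4 − 12.1) / 0.45 = 2.3 / 0.45 = 5.111 cmH2O·s/L.

5.1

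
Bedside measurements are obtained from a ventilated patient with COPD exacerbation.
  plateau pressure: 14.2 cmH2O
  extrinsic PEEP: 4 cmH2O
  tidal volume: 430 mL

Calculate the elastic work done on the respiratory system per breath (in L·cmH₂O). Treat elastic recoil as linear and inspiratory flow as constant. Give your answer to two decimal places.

Elastic work ≈ ½ × (Pplat − PEEP) × Vt = 0.5 × (14.2 − 4) × 0.430 L = 0.5 × 10.2 × 0.430 = 2.193 L·cmH2O.

2.19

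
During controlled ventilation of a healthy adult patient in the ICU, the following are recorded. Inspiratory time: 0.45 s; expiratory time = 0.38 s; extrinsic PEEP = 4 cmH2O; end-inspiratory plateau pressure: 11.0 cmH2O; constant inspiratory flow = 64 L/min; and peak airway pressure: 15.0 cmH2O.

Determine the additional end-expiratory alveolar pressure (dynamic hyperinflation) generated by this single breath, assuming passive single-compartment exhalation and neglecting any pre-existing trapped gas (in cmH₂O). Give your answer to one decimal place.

Flow: 64 L/min ÷ 60 = 1.0667 L/s.
Vt = flow × Ti = 1.0667 L/s × 0.45 s × 1000 mL/L = 480.02 mL.
R = (PIP − Pplat)/V̇ = (15.0 − 11.0) / 1.0667 = 4.0/1.0667 = 3.75 cmH2O·s/L.
C = Vt/(Pplat − PEEP) = 480.02 / (11.0 − 4) = 480.02/7.0 = 68.574 mL/cmH2O.
τ = R × C = 3.75 × 0.06857 L/cmH2O = 0.2571 s.
Fraction remaining = e^(−Te/τ) = e^(−0.38/0.2571) = 0.2281; trapped volume = 480.02 × 0.2281 = 109.49 mL.
Additional alveolar pressure from trapping ≈ V_trapped / C = 109.49 / 68.574 = 1.597 cmH2O.

1.6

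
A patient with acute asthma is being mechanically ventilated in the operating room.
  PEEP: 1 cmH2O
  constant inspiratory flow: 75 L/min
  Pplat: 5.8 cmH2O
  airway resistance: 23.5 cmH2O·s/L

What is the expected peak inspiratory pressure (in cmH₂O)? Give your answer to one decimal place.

Flow: 75 L/min ÷ 60 = 1.25 L/s.
PIP = Pplat + Raw × flow = 5.8 + 23.5 × 1.25 = 5.8 + 29.375 = 35.175 cmH2O.

35.2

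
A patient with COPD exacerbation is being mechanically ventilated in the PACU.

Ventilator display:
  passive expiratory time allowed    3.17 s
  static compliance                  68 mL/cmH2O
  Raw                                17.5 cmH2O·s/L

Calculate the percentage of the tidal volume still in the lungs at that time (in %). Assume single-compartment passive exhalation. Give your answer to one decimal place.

τ = R × C = 17.5 × 68 mL/cmH2O = 17.5 × 0.068 L/cmH2O = 1.19 s.
Passive exhalation: V(t)/V₀ = e^(−t/τ) = e^(−3.17/1.19) = 0.06968.
Fraction remaining = 0.06968 → 6.968%.

7.0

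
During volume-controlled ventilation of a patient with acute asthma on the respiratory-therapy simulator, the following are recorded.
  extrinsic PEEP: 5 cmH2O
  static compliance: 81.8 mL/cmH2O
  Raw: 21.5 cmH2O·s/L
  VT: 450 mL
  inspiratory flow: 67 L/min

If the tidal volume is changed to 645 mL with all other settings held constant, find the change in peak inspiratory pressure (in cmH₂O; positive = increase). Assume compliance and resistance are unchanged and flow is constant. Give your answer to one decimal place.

PIP = Vt/C + R·V̇ + PEEP (constant-flow equation of motion).
Only the elastic term changes: ΔPIP = ΔVt / C = (645 − 450) / 81.8 = 2.384 cmH2O.

2.4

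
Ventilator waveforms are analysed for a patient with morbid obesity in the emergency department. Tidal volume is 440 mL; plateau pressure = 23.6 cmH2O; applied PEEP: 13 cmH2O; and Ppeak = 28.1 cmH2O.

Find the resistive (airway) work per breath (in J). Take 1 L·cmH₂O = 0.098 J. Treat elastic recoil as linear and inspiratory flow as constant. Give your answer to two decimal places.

0.19

With constant inspiratory flow the resistive pressure is constant at PIP − Pplat = 28.1 − 23.6 = 4.5 cmH2O, so resistive work = 4.5 × 0.440 = 1.98 L·cmH2O.
× 0.098 J/(L·cmH2O) → 0.194 J.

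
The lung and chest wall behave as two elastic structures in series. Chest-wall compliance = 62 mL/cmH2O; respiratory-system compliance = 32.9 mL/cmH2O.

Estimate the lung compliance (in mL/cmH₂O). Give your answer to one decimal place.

70.1

1/CL = 1/Crs − 1/Ccw.
1/CL = 1/32.9 − 1/62 = 0.01427.
CL = 70.077 mL/cmH2O.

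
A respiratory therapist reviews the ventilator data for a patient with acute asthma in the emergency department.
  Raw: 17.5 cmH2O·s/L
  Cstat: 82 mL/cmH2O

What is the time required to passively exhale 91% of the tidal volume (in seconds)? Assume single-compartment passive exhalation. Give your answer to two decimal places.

τ = R × C = 17.5 × 82 mL/cmH2O = 17.5 × 0.082 L/cmH2O = 1.435 s.
Exhaled fraction f = 1 − e^(−t/τ) → t = −τ·ln(1 − f) = −1.435·ln(0.09) = 3.455 s.

3.46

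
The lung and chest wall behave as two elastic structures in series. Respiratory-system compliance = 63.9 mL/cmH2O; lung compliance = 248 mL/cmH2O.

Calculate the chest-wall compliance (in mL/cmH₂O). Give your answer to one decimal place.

1/Ccw = 1/Crs − 1/CL.
1/Ccw = 1/63.9 − 1/248 = 0.01162.
Ccw = 86.059 mL/cmH2O.

86.1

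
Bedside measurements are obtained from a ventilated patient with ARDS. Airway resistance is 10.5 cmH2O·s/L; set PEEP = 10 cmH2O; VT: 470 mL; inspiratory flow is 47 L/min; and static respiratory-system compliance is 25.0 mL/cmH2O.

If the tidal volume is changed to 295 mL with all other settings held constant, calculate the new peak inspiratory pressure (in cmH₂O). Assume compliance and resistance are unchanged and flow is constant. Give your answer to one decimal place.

30.0

Flow: 47 L/min ÷ 60 = 0.7833 L/s.
PIP = Vt/C + R·V̇ + PEEP (constant-flow equation of motion).
Only the elastic term changes: ΔPIP = ΔVt / C = (295 − 470) / 25.0 = -7.0 cmH2O.
Original PIP = 470/25.0 + 10.5×0.7833 + 10 = 37.025 cmH2O; new PIP = 37.025 + (-7.0) = 30.025 cmH2O.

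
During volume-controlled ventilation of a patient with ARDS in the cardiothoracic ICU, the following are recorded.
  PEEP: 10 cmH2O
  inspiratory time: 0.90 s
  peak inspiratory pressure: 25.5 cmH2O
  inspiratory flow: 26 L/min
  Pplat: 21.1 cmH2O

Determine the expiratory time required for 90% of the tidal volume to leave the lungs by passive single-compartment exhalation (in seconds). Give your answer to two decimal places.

0.82

Flow: 26 L/min ÷ 60 = 0.4333 L/s.
Vt = flow × Ti = 0.4333 L/s × 0.90 s × 1000 mL/L = 389.97 mL.
R = (PIP − Pplat)/V̇ = (25.5 − 21.1) / 0.4333 = 4.4/0.4333 = 10.155 cmH2O·s/L.
C = Vt/(Pplat − PEEP) = 389.97 / (21.1 − 10) = 389.97/11.1 = 35.132 mL/cmH2O.
τ = R × C = 10.155 × 0.03513 L/cmH2O = 0.3567 s.
t = −τ·ln(1 − 0.90) = −0.3567·ln(0.1) = 0.8213 s.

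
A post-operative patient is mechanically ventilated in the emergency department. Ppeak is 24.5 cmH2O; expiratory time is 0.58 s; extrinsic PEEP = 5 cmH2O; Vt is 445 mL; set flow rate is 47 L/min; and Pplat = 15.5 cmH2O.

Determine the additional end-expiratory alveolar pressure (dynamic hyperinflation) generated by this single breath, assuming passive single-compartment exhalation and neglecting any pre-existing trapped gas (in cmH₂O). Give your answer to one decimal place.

Flow: 47 L/min ÷ 60 = 0.7833 L/s.
R = (PIP − Pplat)/V̇ = (24.5 − 15.5) / 0.7833 = 9.0/0.7833 = 11.49 cmH2O·s/L.
C = Vt/(Pplat − PEEP) = 445.0 / (15.5 − 5) = 445.0/10.5 = 42.381 mL/cmH2O.
τ = R × C = 11.49 × 0.04238 L/cmH2O = 0.4869 s.
Fraction remaining = e^(−Te/τ) = e^(−0.58/0.4869) = 0.3039; trapped volume = 445.0 × 0.3039 = 135.24 mL.
Additional alveolar pressure from trapping ≈ V_trapped / C = 135.24 / 42.381 = 3.191 cmH2O.

3.2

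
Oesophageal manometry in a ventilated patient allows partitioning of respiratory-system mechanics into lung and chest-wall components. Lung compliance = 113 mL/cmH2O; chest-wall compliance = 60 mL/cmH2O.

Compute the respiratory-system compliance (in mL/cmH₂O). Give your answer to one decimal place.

39.2

Lung and chest wall are elastances in series: 1/Crs = 1/CL + 1/Ccw.
1/Crs = 1/113 + 1/60 = 0.02552.
Crs = 39.185 mL/cmH2O.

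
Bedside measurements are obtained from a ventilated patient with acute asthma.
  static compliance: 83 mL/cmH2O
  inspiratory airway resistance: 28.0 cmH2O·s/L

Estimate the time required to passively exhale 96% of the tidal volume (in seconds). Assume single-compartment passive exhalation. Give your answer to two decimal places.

τ = R × C = 28.0 × 83 mL/cmH2O = 28.0 × 0.083 L/cmH2O = 2.324 s.
Exhaled fraction f = 1 − e^(−t/τ) → t = −τ·ln(1 − f) = −2.324·ln(0.04) = 7.481 s.

7.48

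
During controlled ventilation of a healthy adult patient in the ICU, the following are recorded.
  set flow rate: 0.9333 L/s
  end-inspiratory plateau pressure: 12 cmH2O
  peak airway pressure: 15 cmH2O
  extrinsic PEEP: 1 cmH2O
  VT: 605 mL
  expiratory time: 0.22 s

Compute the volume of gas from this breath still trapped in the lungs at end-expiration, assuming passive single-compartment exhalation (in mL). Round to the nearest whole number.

174

R = (PIP − Pplat)/V̇ = (15 − 12) / 0.9333 = 3.0/0.9333 = 3.214 cmH2O·s/L.
C = Vt/(Pplat − PEEP) = 605.0 / (12 − 1) = 605.0/11.0 = 55.0 mL/cmH2O.
τ = R × C = 3.214 × 0.055 L/cmH2O = 0.1768 s.
Fraction remaining = e^(−Te/τ) = e^(−0.22/0.1768) = 0.2881.
Trapped volume = 605.0 × 0.2881 = 174.3 mL.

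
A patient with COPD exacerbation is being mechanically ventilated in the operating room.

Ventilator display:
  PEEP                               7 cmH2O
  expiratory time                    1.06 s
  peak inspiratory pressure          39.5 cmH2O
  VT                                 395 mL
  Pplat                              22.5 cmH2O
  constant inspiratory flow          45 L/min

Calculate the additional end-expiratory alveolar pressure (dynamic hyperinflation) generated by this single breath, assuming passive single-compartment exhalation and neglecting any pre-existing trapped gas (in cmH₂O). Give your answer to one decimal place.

2.5

Flow: 45 L/min ÷ 60 = 0.75 L/s.
R = (PIP − Pplat)/V̇ = (39.5 − 22.5) / 0.75 = 17.0/0.75 = 22.667 cmH2O·s/L.
C = Vt/(Pplat − PEEP) = 395.0 / (22.5 − 7) = 395.0/15.5 = 25.484 mL/cmH2O.
τ = R × C = 22.667 × 0.02548 L/cmH2O = 0.5776 s.
Fraction remaining = e^(−Te/τ) = e^(−1.06/0.5776) = 0.1596; trapped volume = 395.0 × 0.1596 = 63.042 mL.
Additional alveolar pressure from trapping ≈ V_trapped / C = 63.042 / 25.484 = 2.474 cmH2O.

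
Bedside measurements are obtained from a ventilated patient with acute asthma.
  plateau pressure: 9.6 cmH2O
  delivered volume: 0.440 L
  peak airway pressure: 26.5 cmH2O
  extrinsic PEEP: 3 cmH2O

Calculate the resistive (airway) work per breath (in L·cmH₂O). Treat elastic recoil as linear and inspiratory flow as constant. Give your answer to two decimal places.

7.44

With constant inspiratory flow the resistive pressure is constant at PIP − Pplat = 26.5 − 9.6 = 16.9 cmH2O, so resistive work = 16.9 × 0.440 = 7.436 L·cmH2O.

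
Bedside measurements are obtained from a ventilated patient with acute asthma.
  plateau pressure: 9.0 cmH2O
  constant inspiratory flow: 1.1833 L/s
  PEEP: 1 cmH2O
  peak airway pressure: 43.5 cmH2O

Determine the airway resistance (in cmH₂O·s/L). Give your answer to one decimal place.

29.2

Raw = (PIP − Pplat) / flow = (43.5 − 9.0) / 1.1833 = 34.5 / 1.1833 = 29.156 cmH2O·s/L.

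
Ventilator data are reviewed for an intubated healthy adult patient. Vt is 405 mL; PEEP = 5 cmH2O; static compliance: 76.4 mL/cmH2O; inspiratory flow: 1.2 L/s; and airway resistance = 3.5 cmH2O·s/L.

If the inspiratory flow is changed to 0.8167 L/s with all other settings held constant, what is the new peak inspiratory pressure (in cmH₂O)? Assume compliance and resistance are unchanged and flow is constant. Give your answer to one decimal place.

13.2

PIP = Vt/C + R·V̇ + PEEP (constant-flow equation of motion).
Only the resistive term changes: ΔPIP = R × ΔV̇ = 3.5 × (0.8167 − 1.2) = 3.5 × -0.3833 = -1.342 cmH2O.
Original PIP = 405/76.4 + 3.5×1.2 + 5 = 14.501 cmH2O; new PIP = 14.501 + (-1.342) = 13.159 cmH2O.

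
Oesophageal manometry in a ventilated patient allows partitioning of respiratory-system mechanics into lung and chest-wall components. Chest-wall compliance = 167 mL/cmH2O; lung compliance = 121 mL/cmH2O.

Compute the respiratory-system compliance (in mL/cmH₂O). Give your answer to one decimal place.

70.2

Lung and chest wall are elastances in series: 1/Crs = 1/CL + 1/Ccw.
1/Crs = 1/121 + 1/167 = 0.01425.
Crs = 70.175 mL/cmH2O.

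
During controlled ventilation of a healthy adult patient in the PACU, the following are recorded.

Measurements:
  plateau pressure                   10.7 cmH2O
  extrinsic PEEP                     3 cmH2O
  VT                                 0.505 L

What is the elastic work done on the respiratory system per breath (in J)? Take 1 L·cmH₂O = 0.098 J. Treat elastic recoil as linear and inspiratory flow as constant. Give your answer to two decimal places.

Elastic work ≈ ½ × (Pplat − PEEP) × Vt = 0.5 × (10.7 − 3) × 0.505 L = 0.5 × 7.7 × 0.505 = 1.944 L·cmH2O.
× 0.098 J/(L·cmH2O) → 0.1905 J.

0.19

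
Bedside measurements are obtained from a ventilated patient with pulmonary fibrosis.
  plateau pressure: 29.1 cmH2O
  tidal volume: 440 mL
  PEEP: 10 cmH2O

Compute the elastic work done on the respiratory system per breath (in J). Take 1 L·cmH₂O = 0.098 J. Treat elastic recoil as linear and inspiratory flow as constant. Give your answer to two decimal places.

Elastic work ≈ ½ × (Pplat − PEEP) × Vt = 0.5 × (29.1 − 10) × 0.440 L = 0.5 × 19.1 × 0.440 = 4.202 L·cmH2O.
× 0.098 J/(L·cmH2O) → 0.4118 J.

0.41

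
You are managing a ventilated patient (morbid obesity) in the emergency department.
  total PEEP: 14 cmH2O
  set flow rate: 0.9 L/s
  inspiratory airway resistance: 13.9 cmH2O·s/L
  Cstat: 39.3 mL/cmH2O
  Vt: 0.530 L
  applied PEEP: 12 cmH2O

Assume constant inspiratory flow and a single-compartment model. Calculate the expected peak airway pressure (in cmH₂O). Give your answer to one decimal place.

Total PEEP = 14 cmH2O (set 12 + intrinsic 2); this is the baseline alveolar pressure.
Equation of motion (constant flow): PIP = Vt/C + R·V̇ + PEEP.
PIP = 530/39.3 + 13.9×0.9 + 14 = 13.486 + 12.51 + 14 = 39.996 cmH2O.

40.0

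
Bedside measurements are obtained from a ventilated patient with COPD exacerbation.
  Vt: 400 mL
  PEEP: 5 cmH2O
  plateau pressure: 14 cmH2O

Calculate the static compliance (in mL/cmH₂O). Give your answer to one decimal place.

Cstat = Vt / (Pplat − PEEP) = 400 / (14 − 5) = 400 / 9.0 = 44.444 mL/cmH2O.

44.4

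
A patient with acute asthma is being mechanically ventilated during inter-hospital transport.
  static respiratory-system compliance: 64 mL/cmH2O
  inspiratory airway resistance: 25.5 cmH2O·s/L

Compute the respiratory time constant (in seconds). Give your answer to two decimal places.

1.63

τ = R × C = 25.5 × 64 mL/cmH2O = 25.5 × 0.064 L/cmH2O = 1.632 s.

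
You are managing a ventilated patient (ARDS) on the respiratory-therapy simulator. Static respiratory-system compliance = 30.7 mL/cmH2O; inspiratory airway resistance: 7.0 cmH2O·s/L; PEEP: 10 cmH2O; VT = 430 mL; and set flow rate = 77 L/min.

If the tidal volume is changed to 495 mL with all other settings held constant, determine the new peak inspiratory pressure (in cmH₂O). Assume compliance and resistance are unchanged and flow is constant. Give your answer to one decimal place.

Flow: 77 L/min ÷ 60 = 1.2833 L/s.
PIP = Vt/C + R·V̇ + PEEP (constant-flow equation of motion).
Only the elastic term changes: ΔPIP = ΔVt / C = (495 − 430) / 30.7 = 2.117 cmH2O.
Original PIP = 430/30.7 + 7.0×1.2833 + 10 = 32.99 cmH2O; new PIP = 32.99 + (2.117) = 35.107 cmH2O.

35.1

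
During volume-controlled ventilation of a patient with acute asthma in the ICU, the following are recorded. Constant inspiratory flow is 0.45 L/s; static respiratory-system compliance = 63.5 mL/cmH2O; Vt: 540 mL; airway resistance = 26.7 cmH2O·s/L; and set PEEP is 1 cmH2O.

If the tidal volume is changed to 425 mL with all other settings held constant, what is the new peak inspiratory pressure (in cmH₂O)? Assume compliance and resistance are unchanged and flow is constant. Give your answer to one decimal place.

19.7

PIP = Vt/C + R·V̇ + PEEP (constant-flow equation of motion).
Only the elastic term changes: ΔPIP = ΔVt / C = (425 − 540) / 63.5 = -1.811 cmH2O.
Original PIP = 540/63.5 + 26.7×0.45 + 1 = 21.519 cmH2O; new PIP = 21.519 + (-1.811) = 19.708 cmH2O.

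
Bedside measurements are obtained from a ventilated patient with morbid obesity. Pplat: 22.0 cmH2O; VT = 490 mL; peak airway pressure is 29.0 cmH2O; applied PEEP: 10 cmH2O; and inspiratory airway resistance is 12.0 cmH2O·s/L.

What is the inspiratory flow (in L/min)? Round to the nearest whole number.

flow = (PIP − Pplat) / Raw = (29.0 − 22.0) / 12.0 = 0.5833 L/s × 60 = 34.998 L/min.

35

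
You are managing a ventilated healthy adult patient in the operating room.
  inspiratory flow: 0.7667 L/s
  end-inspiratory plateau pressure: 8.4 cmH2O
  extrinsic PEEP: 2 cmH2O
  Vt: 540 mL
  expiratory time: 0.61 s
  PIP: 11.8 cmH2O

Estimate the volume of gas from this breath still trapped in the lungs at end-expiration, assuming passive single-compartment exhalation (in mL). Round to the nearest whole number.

106

R = (PIP − Pplat)/V̇ = (11.8 − 8.4) / 0.7667 = 3.4/0.7667 = 4.435 cmH2O·s/L.
C = Vt/(Pplat − PEEP) = 540.0 / (8.4 − 2) = 540.0/6.4 = 84.375 mL/cmH2O.
τ = R × C = 4.435 × 0.08438 L/cmH2O = 0.3742 s.
Fraction remaining = e^(−Te/τ) = e^(−0.61/0.3742) = 0.1959.
Trapped volume = 540.0 × 0.1959 = 105.79 mL.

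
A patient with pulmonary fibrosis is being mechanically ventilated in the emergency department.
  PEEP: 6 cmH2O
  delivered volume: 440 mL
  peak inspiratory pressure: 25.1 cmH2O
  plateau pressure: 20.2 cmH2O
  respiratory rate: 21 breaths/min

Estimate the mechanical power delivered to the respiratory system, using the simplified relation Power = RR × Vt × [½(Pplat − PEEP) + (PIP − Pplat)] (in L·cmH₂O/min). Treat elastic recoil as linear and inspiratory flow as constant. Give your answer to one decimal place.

Per-breath work = Vt × [½(Pplat−PEEP) + (PIP−Pplat)] = 0.440 × [0.5×14.2 + 4.9] = 0.440 × 12.0 = 5.28 L·cmH2O.
Power = 21 × 5.28 = 110.88 L·cmH2O/min.

110.9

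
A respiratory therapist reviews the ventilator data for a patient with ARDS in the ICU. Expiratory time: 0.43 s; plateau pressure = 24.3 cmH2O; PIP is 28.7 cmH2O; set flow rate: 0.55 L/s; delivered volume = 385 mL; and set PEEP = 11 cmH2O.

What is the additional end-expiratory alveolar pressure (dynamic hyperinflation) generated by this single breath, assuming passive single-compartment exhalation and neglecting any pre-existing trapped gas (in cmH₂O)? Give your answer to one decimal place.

2.1

R = (PIP − Pplat)/V̇ = (28.7 − 24.3) / 0.55 = 4.4/0.55 = 8.0 cmH2O·s/L.
C = Vt/(Pplat − PEEP) = 385.0 / (24.3 − 11) = 385.0/13.3 = 28.947 mL/cmH2O.
τ = R × C = 8.0 × 0.02895 L/cmH2O = 0.2316 s.
Fraction remaining = e^(−Te/τ) = e^(−0.43/0.2316) = 0.1562; trapped volume = 385.0 × 0.1562 = 60.137 mL.
Additional alveolar pressure from trapping ≈ V_trapped / C = 60.137 / 28.947 = 2.077 cmH2O.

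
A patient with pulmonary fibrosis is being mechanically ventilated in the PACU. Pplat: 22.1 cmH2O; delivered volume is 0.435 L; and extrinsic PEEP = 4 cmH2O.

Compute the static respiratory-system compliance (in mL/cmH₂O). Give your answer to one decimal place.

Cstat = Vt / (Pplat − PEEP) = 435 / (22.1 − 4) = 435 / 18.1 = 24.033 mL/cmH2O.

24.0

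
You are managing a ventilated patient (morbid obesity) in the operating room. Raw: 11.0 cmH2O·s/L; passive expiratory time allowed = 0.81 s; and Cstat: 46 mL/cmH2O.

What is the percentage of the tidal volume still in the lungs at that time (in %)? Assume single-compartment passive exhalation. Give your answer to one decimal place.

τ = R × C = 11.0 × 46 mL/cmH2O = 11.0 × 0.046 L/cmH2O = 0.506 s.
Passive exhalation: V(t)/V₀ = e^(−t/τ) = e^(−0.81/0.506) = 0.2017.
Fraction remaining = 0.2017 → 20.17%.

20.2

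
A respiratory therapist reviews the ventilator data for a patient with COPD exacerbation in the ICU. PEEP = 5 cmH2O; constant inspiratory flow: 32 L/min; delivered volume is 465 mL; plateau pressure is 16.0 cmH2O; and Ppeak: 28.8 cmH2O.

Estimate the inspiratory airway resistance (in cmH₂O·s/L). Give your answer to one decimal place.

Flow: 32 L/min ÷ 60 = 0.5333 L/s.
Raw = (PIP − Pplat) / flow = (28.8 − 16.0) / 0.5333 = 12.8 / 0.5333 = 24.002 cmH2O·s/L.

24.0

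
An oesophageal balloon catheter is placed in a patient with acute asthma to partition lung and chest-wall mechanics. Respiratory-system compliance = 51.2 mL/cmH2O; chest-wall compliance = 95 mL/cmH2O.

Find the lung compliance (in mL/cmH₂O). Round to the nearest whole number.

1/CL = 1/Crs − 1/Ccw.
1/CL = 1/51.2 − 1/95 = 0.009005.
CL = 111.05 mL/cmH2O.

111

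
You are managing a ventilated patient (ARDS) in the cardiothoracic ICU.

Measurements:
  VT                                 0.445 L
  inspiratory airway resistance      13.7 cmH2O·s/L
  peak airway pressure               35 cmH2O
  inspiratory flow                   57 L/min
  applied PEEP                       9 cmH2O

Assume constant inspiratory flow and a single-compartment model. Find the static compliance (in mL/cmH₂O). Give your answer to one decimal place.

34.3

Flow: 57 L/min ÷ 60 = 0.95 L/s.
Equation of motion (constant flow): PIP = Vt/C + R·V̇ + PEEP.
Vt/C = PIP − R·V̇ − PEEP = 35 − 13.7×0.95 − 9 = 35 − 13.015 − 9 = 12.985 cmH2O.
C = Vt / 12.985 = 445 / 12.985 = 34.27 mL/cmH2O.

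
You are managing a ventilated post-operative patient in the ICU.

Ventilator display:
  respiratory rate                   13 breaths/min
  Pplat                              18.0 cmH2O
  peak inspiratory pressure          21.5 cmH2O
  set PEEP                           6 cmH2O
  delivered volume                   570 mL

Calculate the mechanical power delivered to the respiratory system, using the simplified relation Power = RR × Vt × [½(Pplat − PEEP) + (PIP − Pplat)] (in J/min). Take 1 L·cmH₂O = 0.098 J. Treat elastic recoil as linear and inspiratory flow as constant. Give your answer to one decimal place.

Per-breath work = Vt × [½(Pplat−PEEP) + (PIP−Pplat)] = 0.570 × [0.5×12.0 + 3.5] = 0.570 × 9.5 = 5.415 L·cmH2O.
Power = 13 × 5.415 = 70.395 L·cmH2O/min.
× 0.098 J/(L·cmH2O) → 6.899 J/min.

6.9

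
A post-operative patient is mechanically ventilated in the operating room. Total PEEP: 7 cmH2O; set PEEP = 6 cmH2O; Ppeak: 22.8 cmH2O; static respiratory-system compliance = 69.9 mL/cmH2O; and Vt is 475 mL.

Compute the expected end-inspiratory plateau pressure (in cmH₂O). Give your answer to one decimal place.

End-expiratory occlusion gives total PEEP = 7 cmH2O (intrinsic PEEP = 7 − 6 = 1). Use total PEEP for the elastic gradient.
Pplat = PEEPtotal + Vt / Cstat = 7 + 475 / 69.9 = 7 + 6.795 = 13.795 cmH2O.

13.8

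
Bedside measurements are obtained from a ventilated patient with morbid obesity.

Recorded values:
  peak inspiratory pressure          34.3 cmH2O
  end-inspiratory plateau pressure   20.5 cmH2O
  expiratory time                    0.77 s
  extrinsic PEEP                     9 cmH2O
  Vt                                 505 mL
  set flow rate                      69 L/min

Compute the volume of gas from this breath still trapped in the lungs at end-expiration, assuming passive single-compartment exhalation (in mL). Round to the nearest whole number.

Flow: 69 L/min ÷ 60 = 1.15 L/s.
R = (PIP − Pplat)/V̇ = (34.3 − 20.5) / 1.15 = 13.8/1.15 = 12.0 cmH2O·s/L.
C = Vt/(Pplat − PEEP) = 505.0 / (20.5 − 9) = 505.0/11.5 = 43.913 mL/cmH2O.
τ = R × C = 12.0 × 0.04391 L/cmH2O = 0.5269 s.
Fraction remaining = e^(−Te/τ) = e^(−0.77/0.5269) = 0.2319.
Trapped volume = 505.0 × 0.2319 = 117.11 mL.

117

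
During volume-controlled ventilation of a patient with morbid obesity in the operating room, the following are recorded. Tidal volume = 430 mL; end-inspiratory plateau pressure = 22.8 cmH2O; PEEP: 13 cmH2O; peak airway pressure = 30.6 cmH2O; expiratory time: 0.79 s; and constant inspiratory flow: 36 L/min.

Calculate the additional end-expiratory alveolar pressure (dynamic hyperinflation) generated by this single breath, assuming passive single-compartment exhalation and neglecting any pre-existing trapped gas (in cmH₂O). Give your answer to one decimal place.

Flow: 36 L/min ÷ 60 = 0.6 L/s.
R = (PIP − Pplat)/V̇ = (30.6 − 22.8) / 0.6 = 7.8/0.6 = 13.0 cmH2O·s/L.
C = Vt/(Pplat − PEEP) = 430.0 / (22.8 − 13) = 430.0/9.8 = 43.878 mL/cmH2O.
τ = R × C = 13.0 × 0.04388 L/cmH2O = 0.5704 s.
Fraction remaining = e^(−Te/τ) = e^(−0.79/0.5704) = 0.2503; trapped volume = 430.0 × 0.2503 = 107.63 mL.
Additional alveolar pressure from trapping ≈ V_trapped / C = 107.63 / 43.878 = 2.453 cmH2O.

2.5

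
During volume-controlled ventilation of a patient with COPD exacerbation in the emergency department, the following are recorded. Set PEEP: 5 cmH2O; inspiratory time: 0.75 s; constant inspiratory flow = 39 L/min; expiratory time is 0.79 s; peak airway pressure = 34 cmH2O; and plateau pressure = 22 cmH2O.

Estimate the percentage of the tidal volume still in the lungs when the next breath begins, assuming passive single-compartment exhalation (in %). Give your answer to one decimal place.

Flow: 39 L/min ÷ 60 = 0.65 L/s.
Vt = flow × Ti = 0.65 L/s × 0.75 s × 1000 mL/L = 487.5 mL.
R = (PIP − Pplat)/V̇ = (34 − 22) / 0.65 = 12.0/0.65 = 18.462 cmH2O·s/L.
C = Vt/(Pplat − PEEP) = 487.5 / (22 − 5) = 487.5/17.0 = 28.676 mL/cmH2O.
τ = R × C = 18.462 × 0.02868 L/cmH2O = 0.5295 s.
Fraction remaining at end-expiration = e^(−Te/τ) = e^(−0.79/0.5295) = 0.2249 → 22.49%.

22.5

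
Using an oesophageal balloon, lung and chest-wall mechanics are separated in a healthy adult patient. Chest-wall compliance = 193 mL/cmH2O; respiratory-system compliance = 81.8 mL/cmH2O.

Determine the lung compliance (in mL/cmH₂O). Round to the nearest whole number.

142

1/CL = 1/Crs − 1/Ccw.
1/CL = 1/81.8 − 1/193 = 0.007044.
CL = 141.96 mL/cmH2O.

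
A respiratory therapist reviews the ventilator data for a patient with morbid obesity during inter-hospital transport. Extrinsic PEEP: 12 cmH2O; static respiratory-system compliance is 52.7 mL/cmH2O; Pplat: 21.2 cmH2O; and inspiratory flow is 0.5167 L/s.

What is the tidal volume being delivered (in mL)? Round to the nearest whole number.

485

Vt = Cstat × (Pplat − PEEP) = 52.7 × (21.2 − 12) = 52.7 × 9.2 = 484.84 mL.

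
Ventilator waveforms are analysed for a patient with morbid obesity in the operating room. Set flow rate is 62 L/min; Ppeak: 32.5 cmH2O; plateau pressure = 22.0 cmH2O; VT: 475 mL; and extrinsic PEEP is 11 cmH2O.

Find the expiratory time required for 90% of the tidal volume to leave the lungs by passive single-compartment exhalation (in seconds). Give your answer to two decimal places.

Flow: 62 L/min ÷ 60 = 1.0333 L/s.
R = (PIP − Pplat)/V̇ = (32.5 − 22.0) / 1.0333 = 10.5/1.0333 = 10.162 cmH2O·s/L.
C = Vt/(Pplat − PEEP) = 475.0 / (22.0 − 11) = 475.0/11.0 = 43.182 mL/cmH2O.
τ = R × C = 10.162 × 0.04318 L/cmH2O = 0.4388 s.
t = −τ·ln(1 − 0.90) = −0.4388·ln(0.1) = 1.01 s.

1.01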